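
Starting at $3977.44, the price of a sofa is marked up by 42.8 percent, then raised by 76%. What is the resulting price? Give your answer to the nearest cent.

42.8% increase: $3977.44 × 1.428 = $5679.78432.
76% increase: $5679.78432 × 1.76 = $9996.4204032 ≈ $9996.42.

$9996.42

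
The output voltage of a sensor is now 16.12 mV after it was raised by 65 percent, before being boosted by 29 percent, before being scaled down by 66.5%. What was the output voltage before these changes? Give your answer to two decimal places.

22.61 mV

Undoing the 66.5% decrease: 16.12 ÷ 0.335 ≈ 48.119403.
Undoing the 29% increase: 48.119403 ÷ 1.29 ≈ 37.301863.
Undoing the 65% increase: 37.301863 ÷ 1.65 ≈ 22.61 mV.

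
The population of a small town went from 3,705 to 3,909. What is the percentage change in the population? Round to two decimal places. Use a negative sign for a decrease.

Change: 3,909 − 3,705 = 204.
Relative to the original: 204 ÷ 3,705 ≈ 5.51%.

5.51%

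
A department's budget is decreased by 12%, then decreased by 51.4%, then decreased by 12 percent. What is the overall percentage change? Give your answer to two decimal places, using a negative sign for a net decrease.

The combined multiplier is 0.88 × 0.486 × 0.88 = 0.3763584.
That corresponds to a decrease of 62.36%.

-62.36%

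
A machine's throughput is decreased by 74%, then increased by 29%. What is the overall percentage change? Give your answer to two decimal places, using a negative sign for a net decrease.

-66.46%

A 74% decrease multiplies by 0.26.
Then a 29% increase: 0.26 × 1.29 = 0.3354.
Overall factor 0.3354, i.e. -66.46%.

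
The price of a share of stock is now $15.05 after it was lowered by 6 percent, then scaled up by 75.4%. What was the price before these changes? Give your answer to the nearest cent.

The overall multiplier applied was 0.94 × 1.754 = 1.64876.
So the original price was $15.05 ÷ 1.64876 ≈ $9.13.

$9.13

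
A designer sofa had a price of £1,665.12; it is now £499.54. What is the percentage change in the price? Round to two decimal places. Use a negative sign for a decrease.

Change: £499.54 − £1,665.12 = -£1,165.58.
Relative to the original: -£1,165.58 ÷ £1,665.12 ≈ -70.00%.

-70.00%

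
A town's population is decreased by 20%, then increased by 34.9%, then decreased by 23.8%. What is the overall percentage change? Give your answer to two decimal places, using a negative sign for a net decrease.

The combined multiplier is 0.8 × 1.349 × 0.762 = 0.8223504.
That corresponds to a decrease of 17.76%.

-17.76%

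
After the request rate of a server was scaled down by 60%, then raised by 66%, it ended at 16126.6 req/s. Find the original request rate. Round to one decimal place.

The overall multiplier applied was 0.4 × 1.66 = 0.664.
So the original request rate was 16126.6 ÷ 0.664 ≈ 24287.0 req/s.

24287.0 req/s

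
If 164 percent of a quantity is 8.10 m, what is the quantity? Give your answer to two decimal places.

8.10 m ÷ 1.64 ≈ 4.94 m.

4.94 m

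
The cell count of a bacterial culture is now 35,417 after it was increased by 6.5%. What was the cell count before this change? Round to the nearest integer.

The overall multiplier applied was 1.065.
So the original cell count was 35,417 ÷ 1.065 ≈ 33,255.

33,255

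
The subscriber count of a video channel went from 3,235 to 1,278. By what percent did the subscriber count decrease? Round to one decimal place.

60.5%

Change: 1,278 − 3,235 = -1,957.
Relative to the original: -1,957 ÷ 3,235 ≈ -60.5%.
So the subscriber count decreased by 60.5%.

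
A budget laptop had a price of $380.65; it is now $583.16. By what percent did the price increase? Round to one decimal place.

53.2%

Change: $583.16 − $380.65 = $202.51.
Relative to the original: $202.51 ÷ $380.65 ≈ 53.2%.
So the price increased by 53.2%.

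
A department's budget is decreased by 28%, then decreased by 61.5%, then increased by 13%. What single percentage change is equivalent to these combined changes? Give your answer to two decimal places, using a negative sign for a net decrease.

-68.68%

The combined multiplier is 0.72 × 0.385 × 1.13 = 0.313236.
That corresponds to a decrease of 68.68%.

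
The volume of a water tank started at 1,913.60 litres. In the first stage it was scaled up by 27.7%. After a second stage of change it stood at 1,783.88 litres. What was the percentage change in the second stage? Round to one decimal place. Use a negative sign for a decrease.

-27.0%

After the first stage: 1,913.60 × 1.277 = 2443.6672.
Second-stage multiplier: 1,783.88 ÷ 2443.6672 ≈ 0.73.
That is a change of -27.0%.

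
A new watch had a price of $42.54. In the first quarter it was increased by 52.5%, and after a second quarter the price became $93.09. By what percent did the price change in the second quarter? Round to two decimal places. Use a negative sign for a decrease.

After the first quarter: $42.54 × 1.525 = $64.8735.
Second-quarter multiplier: $93.09 ÷ $64.8735 ≈ 1.434946.
That is a change of 43.49%.

43.49%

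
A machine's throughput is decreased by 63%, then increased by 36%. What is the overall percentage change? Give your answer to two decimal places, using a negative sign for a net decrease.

The combined multiplier is 0.37 × 1.36 = 0.5032.
That corresponds to a decrease of 49.68%.

-49.68%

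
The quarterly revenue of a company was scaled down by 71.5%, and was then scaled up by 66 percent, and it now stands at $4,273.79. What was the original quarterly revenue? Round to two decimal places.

$9,033.59

The overall multiplier applied was 0.285 × 1.66 = 0.4731.
So the original quarterly revenue was $4,273.79 ÷ 0.4731 ≈ $9,033.59.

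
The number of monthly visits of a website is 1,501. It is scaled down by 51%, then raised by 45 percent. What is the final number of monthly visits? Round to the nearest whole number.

1,066

Apply the 51% decrease: 1,501 × 0.49 = 735.49.
After the 45% increase: 735.49 × 1.45 = 1066.4605 ≈ 1,066.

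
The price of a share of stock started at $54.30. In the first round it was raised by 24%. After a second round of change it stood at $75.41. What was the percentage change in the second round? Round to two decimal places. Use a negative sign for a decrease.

12.00%

After the first round: $54.30 × 1.24 = $67.332.
Second-round multiplier: $75.41 ÷ $67.332 ≈ 1.119973.
That is a change of 12.00%.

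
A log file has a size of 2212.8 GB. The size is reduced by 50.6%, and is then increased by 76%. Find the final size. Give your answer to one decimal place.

50.6% decrease: 2212.8 × 0.494 = 1093.1232.
Apply the 76% increase: 1093.1232 × 1.76 = 1923.896832 ≈ 1923.9.

1923.9 GB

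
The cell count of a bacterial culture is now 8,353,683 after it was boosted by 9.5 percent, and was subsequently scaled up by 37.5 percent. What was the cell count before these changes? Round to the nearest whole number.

Undoing the 37.5% increase: 8,353,683 ÷ 1.375 ≈ 6075405.818182.
Undoing the 9.5% increase: 6075405.818182 ÷ 1.095 ≈ 5,548,316.

5,548,316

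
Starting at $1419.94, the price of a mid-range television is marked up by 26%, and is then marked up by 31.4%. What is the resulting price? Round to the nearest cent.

After the 26% increase: $1419.94 × 1.26 = $1789.1244.
31.4% increase: $1789.1244 × 1.314 = $2350.9094616 ≈ $2350.91.

$2350.91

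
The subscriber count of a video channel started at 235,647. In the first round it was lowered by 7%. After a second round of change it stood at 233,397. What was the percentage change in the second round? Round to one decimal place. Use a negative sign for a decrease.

After the first round: 235,647 × 0.93 = 219151.71.
Second-round multiplier: 233,397 ÷ 219151.71 ≈ 1.065.
That is a change of 6.5%.

6.5%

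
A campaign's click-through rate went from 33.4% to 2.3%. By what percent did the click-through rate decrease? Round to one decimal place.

93.1%

The change is 2.3 − 33.4 = -31.1 percentage points.
Relative to the original 33.4%, that is -31.1 ÷ 33.4 ≈ -93.1%.
So the click-through rate fell by 93.1%.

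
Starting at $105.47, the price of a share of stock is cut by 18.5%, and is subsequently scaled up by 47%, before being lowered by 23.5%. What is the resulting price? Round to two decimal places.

Each change multiplies by a factor: 0.815 × 1.47 × 0.765 = 0.91650825.
$105.47 × 0.91650825 = $96.6641251275 ≈ $96.66.

$96.66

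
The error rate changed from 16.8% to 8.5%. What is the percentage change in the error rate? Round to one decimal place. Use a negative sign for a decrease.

-49.4%

The change is 8.5 − 16.8 = -8.3 percentage points.
Relative to the original 16.8%, that is -8.3 ÷ 16.8 ≈ -49.4%.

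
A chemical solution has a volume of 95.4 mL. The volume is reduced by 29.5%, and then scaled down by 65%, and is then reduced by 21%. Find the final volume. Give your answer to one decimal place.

18.6 mL

After the 29.5% decrease: 95.4 × 0.705 = 67.257.
After the 65% decrease: 67.257 × 0.35 = 23.53995.
Apply the 21% decrease: 23.53995 × 0.79 = 18.5965605 ≈ 18.6.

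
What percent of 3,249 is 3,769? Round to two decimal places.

116.00%

3,769 ÷ 3,249 ≈ 116.00%.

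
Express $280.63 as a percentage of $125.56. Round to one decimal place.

$280.63 ÷ $125.56 ≈ 223.5%.

223.5%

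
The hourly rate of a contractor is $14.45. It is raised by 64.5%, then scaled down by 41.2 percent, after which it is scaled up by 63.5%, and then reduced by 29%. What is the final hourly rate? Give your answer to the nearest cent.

$16.23

After the 64.5% increase: $14.45 × 1.645 = $23.77025.
Apply the 41.2% decrease: $23.77025 × 0.588 = $13.976907.
After the 63.5% increase: $13.976907 × 1.635 = $22.852242945.
29% decrease: $22.852242945 × 0.71 = $16.22509249095 ≈ $16.23.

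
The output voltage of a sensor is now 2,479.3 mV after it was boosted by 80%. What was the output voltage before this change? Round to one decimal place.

The overall multiplier applied was 1.8.
So the original output voltage was 2,479.3 ÷ 1.8 ≈ 1,377.4 mV.

1,377.4 mV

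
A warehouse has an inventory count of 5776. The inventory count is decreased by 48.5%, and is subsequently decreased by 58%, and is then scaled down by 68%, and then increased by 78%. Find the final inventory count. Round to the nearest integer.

Each change multiplies by a factor: 0.515 × 0.42 × 0.32 × 1.78 = 0.12320448.
5776 × 0.12320448 = 711.62907648 ≈ 712.

712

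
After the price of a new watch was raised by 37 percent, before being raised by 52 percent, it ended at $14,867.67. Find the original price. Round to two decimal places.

Undoing the 52% increase: $14,867.67 ÷ 1.52 ≈ $9781.361842.
Undoing the 37% increase: $9781.361842 ÷ 1.37 ≈ $7,139.68.

$7,139.68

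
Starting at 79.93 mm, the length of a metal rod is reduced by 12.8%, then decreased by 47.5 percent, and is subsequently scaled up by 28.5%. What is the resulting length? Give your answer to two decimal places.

47.02 mm

Each change multiplies by a factor: 0.872 × 0.525 × 1.285 = 0.588273.
79.93 × 0.588273 = 47.02066089 ≈ 47.02.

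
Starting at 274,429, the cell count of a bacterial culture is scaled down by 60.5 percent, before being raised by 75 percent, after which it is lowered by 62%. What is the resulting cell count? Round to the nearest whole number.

After the 60.5% decrease: 274,429 × 0.395 = 108399.455.
75% increase: 108399.455 × 1.75 = 189699.04625.
62% decrease: 189699.04625 × 0.38 = 72085.637575 ≈ 72,086.

72,086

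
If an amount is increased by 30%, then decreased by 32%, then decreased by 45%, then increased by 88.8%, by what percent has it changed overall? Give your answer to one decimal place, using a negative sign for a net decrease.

The combined multiplier is 1.3 × 0.68 × 0.55 × 1.888 = 0.9179456.
That corresponds to a decrease of 8.2%.

-8.2%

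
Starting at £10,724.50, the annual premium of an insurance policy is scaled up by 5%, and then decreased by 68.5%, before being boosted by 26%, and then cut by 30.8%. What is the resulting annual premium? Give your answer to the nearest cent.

£3,092.81

After the 5% increase: £10,724.50 × 1.05 = £11260.725.
After the 68.5% decrease: £11260.725 × 0.315 = £3547.128375.
Apply the 26% increase: £3547.128375 × 1.26 = £4469.3817525.
Apply the 30.8% decrease: £4469.3817525 × 0.692 = £3092.81217273 ≈ £3,092.81.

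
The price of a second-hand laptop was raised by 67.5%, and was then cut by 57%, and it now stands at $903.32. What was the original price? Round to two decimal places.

Undoing the 57% decrease: $903.32 ÷ 0.43 ≈ $2100.744186.
Undoing the 67.5% increase: $2100.744186 ÷ 1.675 ≈ $1254.18.

$1254.18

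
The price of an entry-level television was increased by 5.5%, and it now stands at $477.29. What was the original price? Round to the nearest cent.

The overall multiplier applied was 1.055.
So the original price was $477.29 ÷ 1.055 ≈ $452.41.

$452.41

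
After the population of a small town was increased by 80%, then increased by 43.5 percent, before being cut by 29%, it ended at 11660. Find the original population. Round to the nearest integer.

Undoing the 29% decrease: 11660 ÷ 0.71 ≈ 16422.535211.
Undoing the 43.5% increase: 16422.535211 ÷ 1.435 ≈ 11444.275408.
Undoing the 80% increase: 11444.275408 ÷ 1.8 ≈ 6358.

6358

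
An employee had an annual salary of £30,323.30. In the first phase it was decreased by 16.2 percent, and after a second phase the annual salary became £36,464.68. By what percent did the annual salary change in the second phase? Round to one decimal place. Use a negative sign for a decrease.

43.5%

After the first phase: £30,323.30 × 0.838 = £25410.9254.
Second-phase multiplier: £36,464.68 ÷ £25410.9254 ≈ 1.435.
That is a change of 43.5%.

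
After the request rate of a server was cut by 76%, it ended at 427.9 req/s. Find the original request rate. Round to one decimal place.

The overall multiplier applied was 0.24.
So the original request rate was 427.9 ÷ 0.24 ≈ 1,782.9 req/s.

1,782.9 req/s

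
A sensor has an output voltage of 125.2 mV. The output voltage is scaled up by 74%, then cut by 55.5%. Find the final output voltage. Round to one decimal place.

Each change multiplies by a factor: 1.74 × 0.445 = 0.7743.
125.2 × 0.7743 = 96.94236 ≈ 96.9.

96.9 mV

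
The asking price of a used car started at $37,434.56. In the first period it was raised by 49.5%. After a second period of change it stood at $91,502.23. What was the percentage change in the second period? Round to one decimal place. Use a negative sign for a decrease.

After the first period: $37,434.56 × 1.495 = $55964.6672.
Second-period multiplier: $91,502.23 ÷ $55964.6672 ≈ 1.635.
That is a change of 63.5%.

63.5%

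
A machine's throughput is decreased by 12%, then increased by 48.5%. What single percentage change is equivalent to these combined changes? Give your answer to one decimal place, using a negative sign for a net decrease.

30.7%

The combined multiplier is 0.88 × 1.485 = 1.3068.
That corresponds to an increase of 30.7%.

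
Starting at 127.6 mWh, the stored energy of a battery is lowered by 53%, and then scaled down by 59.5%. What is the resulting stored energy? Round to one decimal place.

53% decrease: 127.6 × 0.47 = 59.972.
59.5% decrease: 59.972 × 0.405 = 24.28866 ≈ 24.3.

24.3 mWh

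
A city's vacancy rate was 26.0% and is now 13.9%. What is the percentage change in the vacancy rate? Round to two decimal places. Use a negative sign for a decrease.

The change is 13.9 − 26.0 = -12.1 percentage points.
Relative to the original 26.0%, that is -12.1 ÷ 26.0 ≈ -46.54%.

-46.54%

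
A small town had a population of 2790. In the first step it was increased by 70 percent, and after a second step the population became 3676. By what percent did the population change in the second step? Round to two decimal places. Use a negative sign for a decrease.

After the first step: 2790 × 1.7 = 4743.
Second-step multiplier: 3676 ÷ 4743 ≈ 0.775037.
That is a change of -22.50%.

-22.50%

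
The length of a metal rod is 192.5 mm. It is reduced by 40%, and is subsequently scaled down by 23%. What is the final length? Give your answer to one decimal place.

88.9 mm

Each change multiplies by a factor: 0.6 × 0.77 = 0.462.
192.5 × 0.462 = 88.935 ≈ 88.9.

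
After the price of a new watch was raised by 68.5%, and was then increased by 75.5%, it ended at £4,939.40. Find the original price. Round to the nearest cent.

Undoing the 75.5% increase: £4,939.40 ÷ 1.755 ≈ £2814.472934.
Undoing the 68.5% increase: £2814.472934 ÷ 1.685 ≈ £1,670.31.

£1,670.31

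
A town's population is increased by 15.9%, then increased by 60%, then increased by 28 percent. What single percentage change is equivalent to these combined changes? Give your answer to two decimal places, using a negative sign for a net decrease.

The combined multiplier is 1.159 × 1.6 × 1.28 = 2.373632.
That corresponds to an increase of 137.36%.

137.36%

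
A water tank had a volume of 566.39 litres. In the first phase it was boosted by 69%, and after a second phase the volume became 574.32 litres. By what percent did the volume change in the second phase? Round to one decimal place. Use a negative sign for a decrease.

After the first phase: 566.39 × 1.69 = 957.1991.
Second-phase multiplier: 574.32 ÷ 957.1991 ≈ 0.6.
That is a change of -40.0%.

-40.0%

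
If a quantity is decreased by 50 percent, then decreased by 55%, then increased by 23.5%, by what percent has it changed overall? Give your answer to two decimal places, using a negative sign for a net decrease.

-72.21%

A 50% decrease multiplies by 0.5.
Then a 55% decrease: 0.5 × 0.45 = 0.225.
Then a 23.5% increase: 0.225 × 1.235 = 0.277875.
Overall factor 0.277875, i.e. -72.21%.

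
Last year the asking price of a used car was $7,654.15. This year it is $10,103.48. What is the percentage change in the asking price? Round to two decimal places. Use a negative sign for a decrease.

Change: $10,103.48 − $7,654.15 = $2,449.33.
Relative to the original: $2,449.33 ÷ $7,654.15 ≈ 32.00%.

32.00%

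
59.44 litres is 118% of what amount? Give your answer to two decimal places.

50.37 litres

59.44 litres ÷ 1.18 ≈ 50.37 litres.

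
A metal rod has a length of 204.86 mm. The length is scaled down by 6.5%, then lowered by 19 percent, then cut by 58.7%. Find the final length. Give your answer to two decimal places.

Each change multiplies by a factor: 0.935 × 0.81 × 0.413 = 0.31278555.
204.86 × 0.31278555 = 64.077247773 ≈ 64.08.

64.08 mm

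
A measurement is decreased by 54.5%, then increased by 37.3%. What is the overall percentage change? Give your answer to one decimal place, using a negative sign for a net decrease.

The combined multiplier is 0.455 × 1.373 = 0.624715.
That corresponds to a decrease of 37.5%.

-37.5%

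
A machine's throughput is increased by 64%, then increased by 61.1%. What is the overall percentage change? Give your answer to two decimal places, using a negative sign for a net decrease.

164.20%

A 64% increase multiplies by 1.64.
Then a 61.1% increase: 1.64 × 1.611 = 2.64204.
Overall factor 2.64204, i.e. 164.20%.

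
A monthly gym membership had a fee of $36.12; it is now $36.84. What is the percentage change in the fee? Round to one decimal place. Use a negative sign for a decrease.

2.0%

Change: $36.84 − $36.12 = $0.72.
Relative to the original: $0.72 ÷ $36.12 ≈ 2.0%.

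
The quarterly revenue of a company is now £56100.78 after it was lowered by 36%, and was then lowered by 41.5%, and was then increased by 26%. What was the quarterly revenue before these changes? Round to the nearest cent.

£118922.08

The overall multiplier applied was 0.64 × 0.585 × 1.26 = 0.471744.
So the original quarterly revenue was £56100.78 ÷ 0.471744 ≈ £118922.08.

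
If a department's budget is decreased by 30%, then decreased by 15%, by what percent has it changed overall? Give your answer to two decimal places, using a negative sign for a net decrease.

-40.50%

The combined multiplier is 0.7 × 0.85 = 0.595.
That corresponds to a decrease of 40.50%.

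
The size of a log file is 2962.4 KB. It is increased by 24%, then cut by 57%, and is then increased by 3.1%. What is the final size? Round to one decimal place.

24% increase: 2962.4 × 1.24 = 3673.376.
57% decrease: 3673.376 × 0.43 = 1579.55168.
Apply the 3.1% increase: 1579.55168 × 1.031 = 1628.51778208 ≈ 1628.5.

1628.5 KB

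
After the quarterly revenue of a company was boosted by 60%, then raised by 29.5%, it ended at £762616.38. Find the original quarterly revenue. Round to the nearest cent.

£368058.10

The overall multiplier applied was 1.6 × 1.295 = 2.072.
So the original quarterly revenue was £762616.38 ÷ 2.072 ≈ £368058.10.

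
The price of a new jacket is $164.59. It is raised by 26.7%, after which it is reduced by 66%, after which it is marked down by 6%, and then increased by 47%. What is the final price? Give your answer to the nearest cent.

After the 26.7% increase: $164.59 × 1.267 = $208.53553.
Apply the 66% decrease: $208.53553 × 0.34 = $70.9020802.
After the 6% decrease: $70.9020802 × 0.94 = $66.647955388.
47% increase: $66.647955388 × 1.47 = $97.97249442036 ≈ $97.97.

$97.97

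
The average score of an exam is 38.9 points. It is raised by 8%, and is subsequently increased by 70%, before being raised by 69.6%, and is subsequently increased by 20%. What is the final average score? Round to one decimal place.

Each change multiplies by a factor: 1.08 × 1.7 × 1.696 × 1.2 = 3.7366272.
38.9 × 3.7366272 = 145.35479808 ≈ 145.4.

145.4 points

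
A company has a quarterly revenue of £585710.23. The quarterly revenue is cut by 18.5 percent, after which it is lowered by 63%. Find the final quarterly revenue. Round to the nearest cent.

£176620.92

18.5% decrease: £585710.23 × 0.815 = £477353.83745.
Apply the 63% decrease: £477353.83745 × 0.37 = £176620.9198565 ≈ £176620.92.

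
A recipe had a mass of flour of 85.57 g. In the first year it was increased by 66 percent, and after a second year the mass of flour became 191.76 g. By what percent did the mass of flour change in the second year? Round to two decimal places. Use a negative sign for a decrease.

35.00%

After the first year: 85.57 × 1.66 = 142.0462.
Second-year multiplier: 191.76 ÷ 142.0462 ≈ 1.349983.
That is a change of 35.00%.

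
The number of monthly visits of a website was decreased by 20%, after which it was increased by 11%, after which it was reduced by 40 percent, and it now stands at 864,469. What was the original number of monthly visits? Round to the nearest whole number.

Undoing the 40% decrease: 864,469 ÷ 0.6 ≈ 1440781.666667.
Undoing the 11% increase: 1440781.666667 ÷ 1.11 ≈ 1298001.501502.
Undoing the 20% decrease: 1298001.501502 ÷ 0.8 ≈ 1,622,502.

1,622,502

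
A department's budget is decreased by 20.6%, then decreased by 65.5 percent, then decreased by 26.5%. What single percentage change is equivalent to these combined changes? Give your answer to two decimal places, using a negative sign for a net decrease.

-79.87%

The combined multiplier is 0.794 × 0.345 × 0.735 = 0.20133855.
That corresponds to a decrease of 79.87%.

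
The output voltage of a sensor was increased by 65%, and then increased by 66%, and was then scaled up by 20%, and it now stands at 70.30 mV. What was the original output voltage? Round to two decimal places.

21.39 mV

Undoing the 20% increase: 70.30 ÷ 1.2 ≈ 58.583333.
Undoing the 66% increase: 58.583333 ÷ 1.66 ≈ 35.291164.
Undoing the 65% increase: 35.291164 ÷ 1.65 ≈ 21.39 mV.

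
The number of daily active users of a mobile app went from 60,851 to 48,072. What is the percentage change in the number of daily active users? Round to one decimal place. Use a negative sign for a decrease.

Change: 48,072 − 60,851 = -12,779.
Relative to the original: -12,779 ÷ 60,851 ≈ -21.0%.

-21.0%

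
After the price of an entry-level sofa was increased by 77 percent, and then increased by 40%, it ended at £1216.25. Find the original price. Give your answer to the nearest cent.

Undoing the 40% increase: £1216.25 ÷ 1.4 = £868.75.
Undoing the 77% increase: £868.75 ÷ 1.77 ≈ £490.82.

£490.82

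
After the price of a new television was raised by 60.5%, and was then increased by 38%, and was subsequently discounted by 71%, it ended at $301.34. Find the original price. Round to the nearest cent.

$469.14

Undoing the 71% decrease: $301.34 ÷ 0.29 ≈ $1039.103448.
Undoing the 38% increase: $1039.103448 ÷ 1.38 ≈ $752.973513.
Undoing the 60.5% increase: $752.973513 ÷ 1.605 ≈ $469.14.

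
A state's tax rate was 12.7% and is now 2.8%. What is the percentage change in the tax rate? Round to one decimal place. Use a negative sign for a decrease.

-78.0%

The change is 2.8 − 12.7 = -9.9 percentage points.
Relative to the original 12.7%, that is -9.9 ÷ 12.7 ≈ -78.0%.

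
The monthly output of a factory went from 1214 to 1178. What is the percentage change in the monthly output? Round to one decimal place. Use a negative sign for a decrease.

-3.0%

Change: 1178 − 1214 = -36.
Relative to the original: -36 ÷ 1214 ≈ -3.0%.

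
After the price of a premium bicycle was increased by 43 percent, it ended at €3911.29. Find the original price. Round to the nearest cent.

The overall multiplier applied was 1.43.
So the original price was €3911.29 ÷ 1.43 ≈ €2735.17.

€2735.17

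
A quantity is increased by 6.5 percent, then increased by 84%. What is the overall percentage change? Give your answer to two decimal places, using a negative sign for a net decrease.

95.96%

A 6.5% increase multiplies by 1.065.
Then an 84% increase: 1.065 × 1.84 = 1.9596.
Overall factor 1.9596, i.e. 95.96%.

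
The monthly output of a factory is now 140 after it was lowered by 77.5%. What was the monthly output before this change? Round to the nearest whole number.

622

The overall multiplier applied was 0.225.
So the original monthly output was 140 ÷ 0.225 ≈ 622.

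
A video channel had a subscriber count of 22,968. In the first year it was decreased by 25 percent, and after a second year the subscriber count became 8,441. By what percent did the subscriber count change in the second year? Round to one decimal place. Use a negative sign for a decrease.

After the first year: 22,968 × 0.75 = 17226.
Second-year multiplier: 8,441 ÷ 17226 ≈ 0.49002.
That is a change of -51.0%.

-51.0%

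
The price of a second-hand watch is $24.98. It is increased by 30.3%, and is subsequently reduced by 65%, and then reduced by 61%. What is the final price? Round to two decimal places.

After the 30.3% increase: $24.98 × 1.303 = $32.54894.
Apply the 65% decrease: $32.54894 × 0.35 = $11.392129.
Apply the 61% decrease: $11.392129 × 0.39 = $4.44293031 ≈ $4.44.

$4.44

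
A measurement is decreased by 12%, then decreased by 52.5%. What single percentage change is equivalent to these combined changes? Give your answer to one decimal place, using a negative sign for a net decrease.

The combined multiplier is 0.88 × 0.475 = 0.418.
That corresponds to a decrease of 58.2%.

-58.2%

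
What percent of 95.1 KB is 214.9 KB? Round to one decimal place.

214.9 KB ÷ 95.1 KB ≈ 226.0%.

226.0%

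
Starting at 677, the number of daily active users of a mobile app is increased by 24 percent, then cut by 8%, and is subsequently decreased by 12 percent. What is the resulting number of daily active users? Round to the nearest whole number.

Each change multiplies by a factor: 1.24 × 0.92 × 0.88 = 1.003904.
677 × 1.003904 = 679.643008 ≈ 680.

680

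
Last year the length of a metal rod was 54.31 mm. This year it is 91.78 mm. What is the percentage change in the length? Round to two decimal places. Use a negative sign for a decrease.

68.99%

Change: 91.78 − 54.31 = 37.47.
Relative to the original: 37.47 ÷ 54.31 ≈ 68.99%.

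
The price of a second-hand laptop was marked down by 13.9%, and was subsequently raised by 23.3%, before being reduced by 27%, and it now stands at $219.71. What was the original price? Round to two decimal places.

$283.51

The overall multiplier applied was 0.861 × 1.233 × 0.73 = 0.77497749.
So the original price was $219.71 ÷ 0.77497749 ≈ $283.51.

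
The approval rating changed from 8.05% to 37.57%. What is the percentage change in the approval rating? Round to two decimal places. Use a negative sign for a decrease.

The change is 37.57 − 8.05 = 29.52 percentage points.
Relative to the original 8.05%, that is 29.52 ÷ 8.05 ≈ 366.71%.

366.71%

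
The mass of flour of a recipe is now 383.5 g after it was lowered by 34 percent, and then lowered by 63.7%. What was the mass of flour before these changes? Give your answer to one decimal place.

1,600.7 g

The overall multiplier applied was 0.66 × 0.363 = 0.23958.
So the original mass of flour was 383.5 ÷ 0.23958 ≈ 1,600.7 g.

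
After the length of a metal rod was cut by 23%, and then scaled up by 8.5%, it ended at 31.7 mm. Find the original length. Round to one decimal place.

Undoing the 8.5% increase: 31.7 ÷ 1.085 ≈ 29.21659.
Undoing the 23% decrease: 29.21659 ÷ 0.77 ≈ 37.9 mm.

37.9 mm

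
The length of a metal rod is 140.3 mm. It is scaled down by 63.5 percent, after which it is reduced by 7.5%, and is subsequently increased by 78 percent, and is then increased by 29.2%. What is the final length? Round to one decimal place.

After the 63.5% decrease: 140.3 × 0.365 = 51.2095.
7.5% decrease: 51.2095 × 0.925 = 47.3687875.
Apply the 78% increase: 47.3687875 × 1.78 = 84.31644175.
Apply the 29.2% increase: 84.31644175 × 1.292 = 108.936842741 ≈ 108.9.

108.9 mm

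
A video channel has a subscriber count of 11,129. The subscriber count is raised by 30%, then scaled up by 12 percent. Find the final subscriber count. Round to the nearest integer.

16,204

Each change multiplies by a factor: 1.3 × 1.12 = 1.456.
11,129 × 1.456 = 16203.824 ≈ 16,204.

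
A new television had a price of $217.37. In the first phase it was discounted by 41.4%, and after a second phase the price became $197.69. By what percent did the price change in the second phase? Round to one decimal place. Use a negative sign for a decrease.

55.2%

After the first phase: $217.37 × 0.586 = $127.37882.
Second-phase multiplier: $197.69 ÷ $127.37882 ≈ 1.55198.
That is a change of 55.2%.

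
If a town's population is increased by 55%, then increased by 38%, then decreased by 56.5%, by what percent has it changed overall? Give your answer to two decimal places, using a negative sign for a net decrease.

A 55% increase multiplies by 1.55.
Then a 38% increase: 1.55 × 1.38 = 2.139.
Then a 56.5% decrease: 2.139 × 0.435 = 0.930465.
Overall factor 0.930465, i.e. -6.95%.

-6.95%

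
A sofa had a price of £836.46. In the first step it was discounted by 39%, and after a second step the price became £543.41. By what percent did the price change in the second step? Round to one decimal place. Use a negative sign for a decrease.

After the first step: £836.46 × 0.61 = £510.2406.
Second-step multiplier: £543.41 ÷ £510.2406 ≈ 1.06501.
That is a change of 6.5%.

6.5%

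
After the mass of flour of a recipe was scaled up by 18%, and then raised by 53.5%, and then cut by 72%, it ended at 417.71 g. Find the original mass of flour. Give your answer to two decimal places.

Undoing the 72% decrease: 417.71 ÷ 0.28 ≈ 1491.821429.
Undoing the 53.5% increase: 1491.821429 ÷ 1.535 ≈ 971.870638.
Undoing the 18% increase: 971.870638 ÷ 1.18 ≈ 823.62 g.

823.62 g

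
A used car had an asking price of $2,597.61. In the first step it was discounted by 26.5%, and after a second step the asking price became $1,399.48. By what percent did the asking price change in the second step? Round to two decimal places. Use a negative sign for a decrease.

-26.70%

After the first step: $2,597.61 × 0.735 = $1909.24335.
Second-step multiplier: $1,399.48 ÷ $1909.24335 ≈ 0.733002.
That is a change of -26.70%.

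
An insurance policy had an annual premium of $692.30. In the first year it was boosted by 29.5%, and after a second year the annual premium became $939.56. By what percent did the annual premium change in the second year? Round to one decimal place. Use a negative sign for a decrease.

After the first year: $692.30 × 1.295 = $896.5285.
Second-year multiplier: $939.56 ÷ $896.5285 ≈ 1.048.
That is a change of 4.8%.

4.8%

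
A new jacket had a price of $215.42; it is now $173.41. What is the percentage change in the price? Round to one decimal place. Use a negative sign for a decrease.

-19.5%

Change: $173.41 − $215.42 = -$42.01.
Relative to the original: -$42.01 ÷ $215.42 ≈ -19.5%.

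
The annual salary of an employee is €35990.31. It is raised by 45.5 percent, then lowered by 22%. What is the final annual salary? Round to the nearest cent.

Each change multiplies by a factor: 1.455 × 0.78 = 1.1349.
€35990.31 × 1.1349 = €40845.402819 ≈ €40845.40.

€40845.40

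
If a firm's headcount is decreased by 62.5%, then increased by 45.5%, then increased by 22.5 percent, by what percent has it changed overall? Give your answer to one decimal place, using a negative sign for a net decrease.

-33.2%

The combined multiplier is 0.375 × 1.455 × 1.225 = 0.668390625.
That corresponds to a decrease of 33.2%.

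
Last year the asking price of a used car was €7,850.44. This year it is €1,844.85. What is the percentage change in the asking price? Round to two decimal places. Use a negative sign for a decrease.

-76.50%

Change: €1,844.85 − €7,850.44 = -€6,005.59.
Relative to the original: -€6,005.59 ÷ €7,850.44 ≈ -76.50%.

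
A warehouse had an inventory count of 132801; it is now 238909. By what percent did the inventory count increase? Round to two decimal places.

79.90%

Change: 238909 − 132801 = 106108.
Relative to the original: 106108 ÷ 132801 ≈ 79.90%.
So the inventory count increased by 79.90%.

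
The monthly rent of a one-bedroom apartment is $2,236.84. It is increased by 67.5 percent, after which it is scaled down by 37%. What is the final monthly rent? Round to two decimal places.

$2,360.43

Each change multiplies by a factor: 1.675 × 0.63 = 1.05525.
$2,236.84 × 1.05525 = $2360.42541 ≈ $2,360.43.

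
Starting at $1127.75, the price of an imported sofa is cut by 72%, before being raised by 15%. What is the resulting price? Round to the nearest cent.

$363.14

After the 72% decrease: $1127.75 × 0.28 = $315.77.
Apply the 15% increase: $315.77 × 1.15 = $363.1355 ≈ $363.14.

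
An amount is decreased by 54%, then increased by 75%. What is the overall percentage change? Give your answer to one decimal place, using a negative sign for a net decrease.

The combined multiplier is 0.46 × 1.75 = 0.805.
That corresponds to a decrease of 19.5%.

-19.5%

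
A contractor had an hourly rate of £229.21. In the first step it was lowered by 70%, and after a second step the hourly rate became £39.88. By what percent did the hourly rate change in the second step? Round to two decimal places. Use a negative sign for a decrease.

After the first step: £229.21 × 0.3 = £68.763.
Second-step multiplier: £39.88 ÷ £68.763 ≈ 0.579963.
That is a change of -42.00%.

-42.00%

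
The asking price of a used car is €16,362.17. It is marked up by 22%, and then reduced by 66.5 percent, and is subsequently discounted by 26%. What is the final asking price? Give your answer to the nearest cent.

€4,948.54

Each change multiplies by a factor: 1.22 × 0.335 × 0.74 = 0.302438.
€16,362.17 × 0.302438 = €4948.54197046 ≈ €4,948.54.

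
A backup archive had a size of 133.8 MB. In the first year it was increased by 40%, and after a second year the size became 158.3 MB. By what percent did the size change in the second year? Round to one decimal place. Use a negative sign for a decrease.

After the first year: 133.8 × 1.4 = 187.32.
Second-year multiplier: 158.3 ÷ 187.32 ≈ 0.84508.
That is a change of -15.5%.

-15.5%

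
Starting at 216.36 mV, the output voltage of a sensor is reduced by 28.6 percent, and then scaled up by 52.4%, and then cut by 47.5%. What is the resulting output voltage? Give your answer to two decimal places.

123.60 mV

Each change multiplies by a factor: 0.714 × 1.524 × 0.525 = 0.5712714.
216.36 × 0.5712714 = 123.600280104 ≈ 123.60.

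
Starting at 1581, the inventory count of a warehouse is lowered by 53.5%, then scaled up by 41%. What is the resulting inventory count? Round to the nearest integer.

53.5% decrease: 1581 × 0.465 = 735.165.
After the 41% increase: 735.165 × 1.41 = 1036.58265 ≈ 1037.

1037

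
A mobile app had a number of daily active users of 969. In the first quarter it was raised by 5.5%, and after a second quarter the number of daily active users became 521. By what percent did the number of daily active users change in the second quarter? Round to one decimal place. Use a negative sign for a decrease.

-49.0%

After the first quarter: 969 × 1.055 = 1022.295.
Second-quarter multiplier: 521 ÷ 1022.295 ≈ 0.50964.
That is a change of -49.0%.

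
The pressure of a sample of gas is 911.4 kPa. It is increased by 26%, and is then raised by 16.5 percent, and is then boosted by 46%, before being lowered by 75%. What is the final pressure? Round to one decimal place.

488.3 kPa

26% increase: 911.4 × 1.26 = 1148.364.
Apply the 16.5% increase: 1148.364 × 1.165 = 1337.84406.
Apply the 46% increase: 1337.84406 × 1.46 = 1953.2523276.
Apply the 75% decrease: 1953.2523276 × 0.25 = 488.3130819 ≈ 488.3.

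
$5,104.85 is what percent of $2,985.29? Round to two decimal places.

171.00%

$5,104.85 ÷ $2,985.29 ≈ 171.00%.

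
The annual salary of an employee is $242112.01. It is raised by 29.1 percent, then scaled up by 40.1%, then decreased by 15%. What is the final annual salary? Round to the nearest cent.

$372219.94

Each change multiplies by a factor: 1.291 × 1.401 × 0.85 = 1.53738735.
$242112.01 × 1.53738735 = $372219.9414570735 ≈ $372219.94.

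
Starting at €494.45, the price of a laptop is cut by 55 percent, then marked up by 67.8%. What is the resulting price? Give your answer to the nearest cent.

Each change multiplies by a factor: 0.45 × 1.678 = 0.7551.
€494.45 × 0.7551 = €373.359195 ≈ €373.36.

€373.36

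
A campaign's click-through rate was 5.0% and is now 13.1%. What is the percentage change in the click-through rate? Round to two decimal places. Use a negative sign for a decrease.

162.00%

The change is 13.1 − 5.0 = 8.1 percentage points.
Relative to the original 5.0%, that is 8.1 ÷ 5.0 = 162.00%.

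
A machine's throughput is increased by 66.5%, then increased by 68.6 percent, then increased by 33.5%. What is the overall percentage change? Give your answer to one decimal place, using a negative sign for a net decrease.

The combined multiplier is 1.665 × 1.686 × 1.335 = 3.74759865.
That corresponds to an increase of 274.8%.

274.8%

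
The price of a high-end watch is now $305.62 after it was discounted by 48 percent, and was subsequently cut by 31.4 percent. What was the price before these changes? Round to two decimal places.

Undoing the 31.4% decrease: $305.62 ÷ 0.686 ≈ $445.510204.
Undoing the 48% decrease: $445.510204 ÷ 0.52 ≈ $856.75.

$856.75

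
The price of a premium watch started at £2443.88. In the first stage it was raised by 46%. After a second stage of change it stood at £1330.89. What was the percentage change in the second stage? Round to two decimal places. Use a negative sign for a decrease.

After the first stage: £2443.88 × 1.46 = £3568.0648.
Second-stage multiplier: £1330.89 ÷ £3568.0648 ≈ 0.373001.
That is a change of -62.70%.

-62.70%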